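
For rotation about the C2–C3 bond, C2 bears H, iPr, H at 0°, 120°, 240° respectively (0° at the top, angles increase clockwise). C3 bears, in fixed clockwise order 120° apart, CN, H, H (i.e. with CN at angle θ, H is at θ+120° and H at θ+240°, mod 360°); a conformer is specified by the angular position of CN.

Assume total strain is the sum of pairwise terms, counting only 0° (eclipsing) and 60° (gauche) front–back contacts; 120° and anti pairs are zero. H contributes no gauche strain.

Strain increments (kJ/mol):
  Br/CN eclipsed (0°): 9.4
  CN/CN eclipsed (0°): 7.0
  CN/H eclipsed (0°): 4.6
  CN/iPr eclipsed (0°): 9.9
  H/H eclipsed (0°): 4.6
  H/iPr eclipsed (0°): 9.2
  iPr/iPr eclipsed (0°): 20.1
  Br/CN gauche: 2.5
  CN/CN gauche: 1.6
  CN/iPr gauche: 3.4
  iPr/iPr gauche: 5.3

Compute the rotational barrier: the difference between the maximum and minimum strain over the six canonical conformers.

19.1 kJ/mol

CN at 0° (eclipsed): H(0°)/CN(0°) eclipsed 4.6; iPr(120°)/H(120°) eclipsed 9.2; H(240°)/H(240°) eclipsed 4.6 → 18.4 kJ/mol.
CN at 60° (staggered): iPr(120°)/CN(60°) gauche 3.4 → 3.4 kJ/mol.
CN at 120° (eclipsed): H(0°)/H(0°) eclipsed 4.6; iPr(120°)/CN(120°) eclipsed 9.9; H(240°)/H(240°) eclipsed 4.6 → 19.1 kJ/mol.
CN at 180° (staggered): iPr(120°)/CN(180°) gauche 3.4 → 3.4 kJ/mol.
CN at 240° (eclipsed): H(0°)/H(0°) eclipsed 4.6; iPr(120°)/H(120°) eclipsed 9.2; H(240°)/CN(240°) eclipsed 4.6 → 18.4 kJ/mol.
CN at 300° (staggered): no non-H gauche contacts → 0.0 kJ/mol.
Max at 120° (19.1 kJ/mol), min at 300° (0.0 kJ/mol); barrier = 19.1 kJ/mol.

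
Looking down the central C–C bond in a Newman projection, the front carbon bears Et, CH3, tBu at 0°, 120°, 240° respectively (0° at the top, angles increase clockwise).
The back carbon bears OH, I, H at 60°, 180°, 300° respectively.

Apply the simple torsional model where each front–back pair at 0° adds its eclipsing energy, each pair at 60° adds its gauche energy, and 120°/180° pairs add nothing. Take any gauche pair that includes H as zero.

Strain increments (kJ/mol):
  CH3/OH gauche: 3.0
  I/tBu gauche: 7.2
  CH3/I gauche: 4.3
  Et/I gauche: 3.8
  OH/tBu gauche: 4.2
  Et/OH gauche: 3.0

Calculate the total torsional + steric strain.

This conformer (staggered): Et(0°)/OH(60°) gauche 3.0; CH3(120°)/OH(60°) gauche 3.0; CH3(120°)/I(180°) gauche 4.3; tBu(240°)/I(180°) gauche 7.2 → 17.5 kJ/mol.

17.5 kJ/mol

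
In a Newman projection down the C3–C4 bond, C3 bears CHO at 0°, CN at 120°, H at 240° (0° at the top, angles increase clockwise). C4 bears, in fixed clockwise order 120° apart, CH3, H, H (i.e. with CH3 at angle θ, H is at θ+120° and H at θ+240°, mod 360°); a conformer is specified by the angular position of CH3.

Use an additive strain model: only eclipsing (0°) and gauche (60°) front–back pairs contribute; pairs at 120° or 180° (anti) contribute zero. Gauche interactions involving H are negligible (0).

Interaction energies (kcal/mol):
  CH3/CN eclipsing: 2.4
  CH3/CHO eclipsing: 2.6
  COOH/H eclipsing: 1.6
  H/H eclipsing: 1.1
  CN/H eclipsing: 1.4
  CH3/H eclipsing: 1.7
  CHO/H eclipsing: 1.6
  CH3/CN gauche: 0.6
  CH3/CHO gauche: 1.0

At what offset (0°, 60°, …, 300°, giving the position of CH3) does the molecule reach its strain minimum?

180°

CH3 at 0° is eclipsed. CHO at 0° is eclipsed with CH3 at 0° (2.6); CN at 120° is eclipsed with H at 120° (1.4); H at 240° is eclipsed with H at 240° (1.1). Total 5.1 kcal/mol.
CH3 at 60° is staggered. CHO at 0° is gauche with CH3 at 60° (1.0); CN at 120° is gauche with CH3 at 60° (0.6). Total 1.6 kcal/mol.
CH3 at 120° is eclipsed. CHO at 0° is eclipsed with H at 0° (1.6); CN at 120° is eclipsed with CH3 at 120° (2.4); H at 240° is eclipsed with H at 240° (1.1). Total 5.1 kcal/mol.
CH3 at 180° is staggered. CN at 120° is gauche with CH3 at 180° (0.6). Total 0.6 kcal/mol.
CH3 at 240° is eclipsed. CHO at 0° is eclipsed with H at 0° (1.6); CN at 120° is eclipsed with H at 120° (1.4); H at 240° is eclipsed with CH3 at 240° (1.7). Total 4.7 kcal/mol.
CH3 at 300° is staggered. CHO at 0° is gauche with CH3 at 300° (1.0). Total 1.0 kcal/mol.
The minimum (0.6 kcal/mol) occurs with CH3 at 180°.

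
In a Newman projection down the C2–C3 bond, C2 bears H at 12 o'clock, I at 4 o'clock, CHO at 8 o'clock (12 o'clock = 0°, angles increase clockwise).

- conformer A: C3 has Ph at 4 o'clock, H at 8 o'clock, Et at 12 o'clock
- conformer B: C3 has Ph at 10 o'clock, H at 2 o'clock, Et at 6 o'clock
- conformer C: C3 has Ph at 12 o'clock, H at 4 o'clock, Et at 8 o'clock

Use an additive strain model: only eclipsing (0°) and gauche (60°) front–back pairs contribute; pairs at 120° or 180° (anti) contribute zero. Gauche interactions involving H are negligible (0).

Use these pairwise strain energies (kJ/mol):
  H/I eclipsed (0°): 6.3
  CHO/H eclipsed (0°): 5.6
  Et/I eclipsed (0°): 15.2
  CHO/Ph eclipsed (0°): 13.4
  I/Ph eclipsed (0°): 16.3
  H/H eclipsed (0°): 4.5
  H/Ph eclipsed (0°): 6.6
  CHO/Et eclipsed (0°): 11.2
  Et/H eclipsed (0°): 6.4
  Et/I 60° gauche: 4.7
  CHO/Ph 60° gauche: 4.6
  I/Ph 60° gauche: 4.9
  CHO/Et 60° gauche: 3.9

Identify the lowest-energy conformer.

A is eclipsed. H at 0° is eclipsed with Et at 0° (6.4); I at 120° is eclipsed with Ph at 120° (16.3); CHO at 240° is eclipsed with H at 240° (5.6). Total 28.3 kJ/mol.
B is staggered. I at 120° is gauche with Et at 180° (4.7); CHO at 240° is gauche with Ph at 300° (4.6); CHO at 240° is gauche with Et at 180° (3.9). Total 13.2 kJ/mol.
C is eclipsed. H at 0° is eclipsed with Ph at 0° (6.6); I at 120° is eclipsed with H at 120° (6.3); CHO at 240° is eclipsed with Et at 240° (11.2). Total 24.1 kJ/mol.
B has the lowest total (13.2 kJ/mol).

B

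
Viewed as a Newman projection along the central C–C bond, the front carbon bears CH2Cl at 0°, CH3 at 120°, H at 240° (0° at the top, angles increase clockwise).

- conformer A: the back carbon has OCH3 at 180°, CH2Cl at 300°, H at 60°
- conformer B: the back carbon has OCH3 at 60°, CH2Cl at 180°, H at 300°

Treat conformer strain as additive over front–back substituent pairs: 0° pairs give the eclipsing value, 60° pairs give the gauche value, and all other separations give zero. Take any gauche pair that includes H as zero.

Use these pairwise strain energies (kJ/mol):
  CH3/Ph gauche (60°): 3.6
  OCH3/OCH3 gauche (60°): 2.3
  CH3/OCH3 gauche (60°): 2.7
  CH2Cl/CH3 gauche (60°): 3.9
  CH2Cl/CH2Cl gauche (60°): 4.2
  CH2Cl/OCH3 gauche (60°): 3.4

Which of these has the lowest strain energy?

A (staggered): CH2Cl–CH2Cl gauche, CH3–OCH3 gauche; 4.2 + 2.7 = 6.9 kJ/mol.
B (staggered): CH2Cl–OCH3 gauche, CH3–OCH3 gauche, CH3–CH2Cl gauche; 3.4 + 2.7 + 3.9 = 10.0 kJ/mol.
A has the lowest total (6.9 kJ/mol).

A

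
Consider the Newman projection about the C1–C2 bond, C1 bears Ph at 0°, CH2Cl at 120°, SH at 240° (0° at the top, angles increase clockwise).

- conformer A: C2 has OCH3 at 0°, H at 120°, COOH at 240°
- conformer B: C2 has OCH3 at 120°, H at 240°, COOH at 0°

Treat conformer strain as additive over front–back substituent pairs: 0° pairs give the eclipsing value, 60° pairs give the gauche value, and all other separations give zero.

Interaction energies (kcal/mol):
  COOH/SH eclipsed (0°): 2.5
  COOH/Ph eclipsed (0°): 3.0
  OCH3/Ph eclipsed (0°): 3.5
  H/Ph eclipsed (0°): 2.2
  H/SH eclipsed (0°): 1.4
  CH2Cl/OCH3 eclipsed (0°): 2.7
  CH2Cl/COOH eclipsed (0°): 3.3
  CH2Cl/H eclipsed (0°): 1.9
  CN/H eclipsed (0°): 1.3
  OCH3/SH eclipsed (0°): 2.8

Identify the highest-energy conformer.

A

A (eclipsed): Ph–OCH3 eclipsed, CH2Cl–H eclipsed, SH–COOH eclipsed; 3.5 + 1.9 + 2.5 = 7.9 kcal/mol.
B (eclipsed): Ph–COOH eclipsed, CH2Cl–OCH3 eclipsed, SH–H eclipsed; 3.0 + 2.7 + 1.4 = 7.1 kcal/mol.
A has the highest total (7.9 kcal/mol).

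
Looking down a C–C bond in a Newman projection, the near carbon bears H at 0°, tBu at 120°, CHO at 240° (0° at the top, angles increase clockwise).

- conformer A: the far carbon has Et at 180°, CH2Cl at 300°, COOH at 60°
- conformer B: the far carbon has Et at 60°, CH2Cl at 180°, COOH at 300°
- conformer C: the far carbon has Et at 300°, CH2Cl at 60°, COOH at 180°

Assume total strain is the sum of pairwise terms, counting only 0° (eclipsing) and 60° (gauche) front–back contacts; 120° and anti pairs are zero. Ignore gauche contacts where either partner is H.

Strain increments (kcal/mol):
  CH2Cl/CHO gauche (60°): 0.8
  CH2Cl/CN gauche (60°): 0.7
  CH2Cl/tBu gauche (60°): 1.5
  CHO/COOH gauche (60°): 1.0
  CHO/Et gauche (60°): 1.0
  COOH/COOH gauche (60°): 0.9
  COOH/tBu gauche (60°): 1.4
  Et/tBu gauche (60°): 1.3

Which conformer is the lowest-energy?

A

A (staggered): tBu–Et gauche, tBu–COOH gauche, CHO–Et gauche, CHO–CH2Cl gauche; 1.3 + 1.4 + 1.0 + 0.8 = 4.5 kcal/mol.
B (staggered): tBu–Et gauche, tBu–CH2Cl gauche, CHO–CH2Cl gauche, CHO–COOH gauche; 1.3 + 1.5 + 0.8 + 1.0 = 4.6 kcal/mol.
C (staggered): tBu–CH2Cl gauche, tBu–COOH gauche, CHO–Et gauche, CHO–COOH gauche; 1.5 + 1.4 + 1.0 + 1.0 = 4.9 kcal/mol.
A has the lowest total (4.5 kcal/mol).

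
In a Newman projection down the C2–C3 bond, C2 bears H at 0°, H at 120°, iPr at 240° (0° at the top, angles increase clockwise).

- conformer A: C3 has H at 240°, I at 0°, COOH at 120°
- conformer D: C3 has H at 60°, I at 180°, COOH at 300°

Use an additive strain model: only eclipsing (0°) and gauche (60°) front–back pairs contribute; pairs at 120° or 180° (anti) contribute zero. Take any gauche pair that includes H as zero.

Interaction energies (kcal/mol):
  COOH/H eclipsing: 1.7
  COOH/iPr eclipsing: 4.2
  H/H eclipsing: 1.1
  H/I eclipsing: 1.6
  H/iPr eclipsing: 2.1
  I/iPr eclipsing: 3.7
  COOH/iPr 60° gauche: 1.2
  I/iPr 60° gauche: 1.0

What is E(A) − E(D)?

+3.2 kcal/mol

A (eclipsed): H(0°)/I(0°) eclipsed 1.6; H(120°)/COOH(120°) eclipsed 1.7; iPr(240°)/H(240°) eclipsed 2.1 → 5.4 kcal/mol.
D (staggered): iPr(240°)/I(180°) gauche 1.0; iPr(240°)/COOH(300°) gauche 1.2 → 2.2 kcal/mol.
E(A) − E(D) = 5.4 − 2.2 = +3.2 kcal/mol.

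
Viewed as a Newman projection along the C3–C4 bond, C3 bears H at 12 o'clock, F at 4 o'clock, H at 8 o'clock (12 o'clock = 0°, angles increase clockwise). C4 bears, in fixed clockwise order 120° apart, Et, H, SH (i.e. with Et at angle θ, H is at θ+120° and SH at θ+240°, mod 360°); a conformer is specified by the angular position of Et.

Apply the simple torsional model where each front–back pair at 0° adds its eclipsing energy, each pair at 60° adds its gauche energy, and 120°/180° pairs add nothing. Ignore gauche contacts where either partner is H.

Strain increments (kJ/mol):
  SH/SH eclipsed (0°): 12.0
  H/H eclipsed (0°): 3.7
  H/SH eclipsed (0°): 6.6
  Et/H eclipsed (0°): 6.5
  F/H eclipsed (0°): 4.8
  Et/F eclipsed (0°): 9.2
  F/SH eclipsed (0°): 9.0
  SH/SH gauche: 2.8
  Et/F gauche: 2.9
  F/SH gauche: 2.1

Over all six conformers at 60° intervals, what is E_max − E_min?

17.4 kJ/mol

Et at 0° is eclipsed. H at 0° is eclipsed with Et at 0° (6.5); F at 120° is eclipsed with H at 120° (4.8); H at 240° is eclipsed with SH at 240° (6.6). Total 17.9 kJ/mol.
Et at 60° is staggered. F at 120° is gauche with Et at 60° (2.9). Total 2.9 kJ/mol.
Et at 120° is eclipsed. H at 0° is eclipsed with SH at 0° (6.6); F at 120° is eclipsed with Et at 120° (9.2); H at 240° is eclipsed with H at 240° (3.7). Total 19.5 kJ/mol.
Et at 180° is staggered. F at 120° is gauche with Et at 180° (2.9); F at 120° is gauche with SH at 60° (2.1). Total 5.0 kJ/mol.
Et at 240° is eclipsed. H at 0° is eclipsed with H at 0° (3.7); F at 120° is eclipsed with SH at 120° (9.0); H at 240° is eclipsed with Et at 240° (6.5). Total 19.2 kJ/mol.
Et at 300° is staggered. F at 120° is gauche with SH at 180° (2.1). Total 2.1 kJ/mol.
Max at 120° (19.5 kJ/mol), min at 300° (2.1 kJ/mol); barrier = 17.4 kJ/mol.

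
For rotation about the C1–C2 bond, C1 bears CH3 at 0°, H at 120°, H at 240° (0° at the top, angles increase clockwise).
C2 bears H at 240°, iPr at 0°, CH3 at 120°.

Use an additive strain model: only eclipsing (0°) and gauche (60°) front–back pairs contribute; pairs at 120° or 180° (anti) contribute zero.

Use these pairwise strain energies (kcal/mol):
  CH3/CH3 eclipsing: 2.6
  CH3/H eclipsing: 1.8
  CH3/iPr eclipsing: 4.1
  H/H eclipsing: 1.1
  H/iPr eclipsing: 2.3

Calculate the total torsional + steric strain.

7.0 kcal/mol

This conformer (eclipsed): CH3–iPr eclipsed, H–CH3 eclipsed, H–H eclipsed; 4.1 + 1.8 + 1.1 = 7.0 kcal/mol.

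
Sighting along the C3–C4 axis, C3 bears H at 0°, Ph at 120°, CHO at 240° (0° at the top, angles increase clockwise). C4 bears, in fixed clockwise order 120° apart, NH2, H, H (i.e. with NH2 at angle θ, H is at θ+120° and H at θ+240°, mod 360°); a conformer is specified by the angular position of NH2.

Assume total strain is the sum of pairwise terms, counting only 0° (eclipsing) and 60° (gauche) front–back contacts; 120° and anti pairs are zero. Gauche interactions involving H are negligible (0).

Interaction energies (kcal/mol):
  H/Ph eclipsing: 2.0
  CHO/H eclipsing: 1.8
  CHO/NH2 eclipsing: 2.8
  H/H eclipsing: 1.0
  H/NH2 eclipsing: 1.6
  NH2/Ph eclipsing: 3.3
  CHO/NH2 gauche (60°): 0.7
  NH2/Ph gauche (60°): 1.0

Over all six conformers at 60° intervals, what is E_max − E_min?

NH2 at 0° (eclipsed): H–NH2 eclipsed, Ph–H eclipsed, CHO–H eclipsed; 1.6 + 2.0 + 1.8 = 5.4 kcal/mol.
NH2 at 60° (staggered): Ph–NH2 gauche; 1.0 = 1.0 kcal/mol.
NH2 at 120° (eclipsed): H–H eclipsed, Ph–NH2 eclipsed, CHO–H eclipsed; 1.0 + 3.3 + 1.8 = 6.1 kcal/mol.
NH2 at 180° (staggered): Ph–NH2 gauche, CHO–NH2 gauche; 1.0 + 0.7 = 1.7 kcal/mol.
NH2 at 240° (eclipsed): H–H eclipsed, Ph–H eclipsed, CHO–NH2 eclipsed; 1.0 + 2.0 + 2.8 = 5.8 kcal/mol.
NH2 at 300° (staggered): CHO–NH2 gauche; 0.7 = 0.7 kcal/mol.
Max at 120° (6.1 kcal/mol), min at 300° (0.7 kcal/mol); barrier = 5.4 kcal/mol.

5.4 kcal/mol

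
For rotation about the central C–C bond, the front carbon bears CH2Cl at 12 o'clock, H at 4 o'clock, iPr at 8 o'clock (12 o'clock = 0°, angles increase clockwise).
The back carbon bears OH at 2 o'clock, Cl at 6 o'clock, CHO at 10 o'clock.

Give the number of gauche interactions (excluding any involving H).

Non-H gauche pairs: CH2Cl(0°)/OH(60°); CH2Cl(0°)/CHO(300°); iPr(240°)/Cl(180°); iPr(240°)/CHO(300°) — 4 interactions.

4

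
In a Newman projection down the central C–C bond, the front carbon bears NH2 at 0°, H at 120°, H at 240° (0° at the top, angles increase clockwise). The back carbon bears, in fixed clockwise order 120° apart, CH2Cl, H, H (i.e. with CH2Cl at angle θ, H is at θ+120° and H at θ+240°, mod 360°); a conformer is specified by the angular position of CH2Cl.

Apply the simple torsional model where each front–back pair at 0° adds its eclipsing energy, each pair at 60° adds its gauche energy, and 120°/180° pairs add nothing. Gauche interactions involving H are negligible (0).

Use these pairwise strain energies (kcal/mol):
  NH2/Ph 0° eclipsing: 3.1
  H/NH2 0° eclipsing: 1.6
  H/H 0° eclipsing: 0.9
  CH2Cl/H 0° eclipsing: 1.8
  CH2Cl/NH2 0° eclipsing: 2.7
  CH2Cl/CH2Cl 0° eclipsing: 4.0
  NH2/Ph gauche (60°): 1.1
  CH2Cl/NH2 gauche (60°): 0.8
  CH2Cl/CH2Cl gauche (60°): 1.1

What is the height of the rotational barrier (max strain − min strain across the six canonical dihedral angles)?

4.5 kcal/mol

CH2Cl at 0° (eclipsed): NH2(0°)/CH2Cl(0°) eclipsed 2.7; H(120°)/H(120°) eclipsed 0.9; H(240°)/H(240°) eclipsed 0.9 → 4.5 kcal/mol.
CH2Cl at 60° (staggered): NH2(0°)/CH2Cl(60°) gauche 0.8 → 0.8 kcal/mol.
CH2Cl at 120° (eclipsed): NH2(0°)/H(0°) eclipsed 1.6; H(120°)/CH2Cl(120°) eclipsed 1.8; H(240°)/H(240°) eclipsed 0.9 → 4.3 kcal/mol.
CH2Cl at 180° (staggered): no non-H gauche contacts → 0.0 kcal/mol.
CH2Cl at 240° (eclipsed): NH2(0°)/H(0°) eclipsed 1.6; H(120°)/H(120°) eclipsed 0.9; H(240°)/CH2Cl(240°) eclipsed 1.8 → 4.3 kcal/mol.
CH2Cl at 300° (staggered): NH2(0°)/CH2Cl(300°) gauche 0.8 → 0.8 kcal/mol.
Max at 0° (4.5 kcal/mol), min at 180° (0.0 kcal/mol); barrier = 4.5 kcal/mol.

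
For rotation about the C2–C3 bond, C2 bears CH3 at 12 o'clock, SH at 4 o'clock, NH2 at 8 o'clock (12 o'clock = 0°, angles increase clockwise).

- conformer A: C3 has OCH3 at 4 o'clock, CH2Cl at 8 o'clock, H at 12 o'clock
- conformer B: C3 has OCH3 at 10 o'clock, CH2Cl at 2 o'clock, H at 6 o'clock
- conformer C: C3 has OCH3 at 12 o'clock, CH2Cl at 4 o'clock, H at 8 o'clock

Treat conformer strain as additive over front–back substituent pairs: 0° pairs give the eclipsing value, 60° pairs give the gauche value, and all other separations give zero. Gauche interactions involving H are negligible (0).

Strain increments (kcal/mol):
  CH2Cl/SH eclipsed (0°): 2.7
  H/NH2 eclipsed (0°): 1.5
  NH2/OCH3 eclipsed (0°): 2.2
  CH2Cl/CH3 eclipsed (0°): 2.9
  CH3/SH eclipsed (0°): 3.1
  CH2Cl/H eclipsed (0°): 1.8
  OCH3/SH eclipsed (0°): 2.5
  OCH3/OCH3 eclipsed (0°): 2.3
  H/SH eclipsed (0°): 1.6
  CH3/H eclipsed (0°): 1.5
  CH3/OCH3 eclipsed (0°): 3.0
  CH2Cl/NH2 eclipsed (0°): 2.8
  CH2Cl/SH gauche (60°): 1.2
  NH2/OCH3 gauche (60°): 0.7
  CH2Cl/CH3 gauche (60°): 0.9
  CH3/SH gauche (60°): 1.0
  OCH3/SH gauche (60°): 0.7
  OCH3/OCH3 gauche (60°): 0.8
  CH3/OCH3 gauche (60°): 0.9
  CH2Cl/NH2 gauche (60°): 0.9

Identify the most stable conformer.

B

A (eclipsed): CH3–H eclipsed, SH–OCH3 eclipsed, NH2–CH2Cl eclipsed; 1.5 + 2.5 + 2.8 = 6.8 kcal/mol.
B (staggered): CH3–OCH3 gauche, CH3–CH2Cl gauche, SH–CH2Cl gauche, NH2–OCH3 gauche; 0.9 + 0.9 + 1.2 + 0.7 = 3.7 kcal/mol.
C (eclipsed): CH3–OCH3 eclipsed, SH–CH2Cl eclipsed, NH2–H eclipsed; 3.0 + 2.7 + 1.5 = 7.2 kcal/mol.
B has the lowest total (3.7 kcal/mol).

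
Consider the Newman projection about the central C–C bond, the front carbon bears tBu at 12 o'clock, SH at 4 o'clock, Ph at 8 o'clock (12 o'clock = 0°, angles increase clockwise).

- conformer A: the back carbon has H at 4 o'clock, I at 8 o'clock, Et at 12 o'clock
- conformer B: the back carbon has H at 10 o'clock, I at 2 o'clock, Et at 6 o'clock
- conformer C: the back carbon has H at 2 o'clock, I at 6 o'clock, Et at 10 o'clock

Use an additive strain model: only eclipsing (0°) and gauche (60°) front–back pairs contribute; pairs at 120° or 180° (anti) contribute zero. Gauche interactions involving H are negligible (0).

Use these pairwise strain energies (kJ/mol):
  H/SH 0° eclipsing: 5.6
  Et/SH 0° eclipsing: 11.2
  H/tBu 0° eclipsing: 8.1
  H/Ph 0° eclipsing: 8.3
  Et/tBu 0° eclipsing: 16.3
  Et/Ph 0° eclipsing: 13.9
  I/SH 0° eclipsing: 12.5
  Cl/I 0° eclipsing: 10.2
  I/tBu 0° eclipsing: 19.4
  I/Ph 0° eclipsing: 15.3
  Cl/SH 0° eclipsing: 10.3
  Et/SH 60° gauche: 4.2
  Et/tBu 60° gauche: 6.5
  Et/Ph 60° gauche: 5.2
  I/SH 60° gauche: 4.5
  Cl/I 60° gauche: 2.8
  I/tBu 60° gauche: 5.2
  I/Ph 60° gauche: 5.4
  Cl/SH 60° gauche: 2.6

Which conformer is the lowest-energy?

A (eclipsed): tBu–Et eclipsed, SH–H eclipsed, Ph–I eclipsed; 16.3 + 5.6 + 15.3 = 37.2 kJ/mol.
B (staggered): tBu–I gauche, SH–I gauche, SH–Et gauche, Ph–Et gauche; 5.2 + 4.5 + 4.2 + 5.2 = 19.1 kJ/mol.
C (staggered): tBu–Et gauche, SH–I gauche, Ph–I gauche, Ph–Et gauche; 6.5 + 4.5 + 5.4 + 5.2 = 21.6 kJ/mol.
B has the lowest total (19.1 kJ/mol).

B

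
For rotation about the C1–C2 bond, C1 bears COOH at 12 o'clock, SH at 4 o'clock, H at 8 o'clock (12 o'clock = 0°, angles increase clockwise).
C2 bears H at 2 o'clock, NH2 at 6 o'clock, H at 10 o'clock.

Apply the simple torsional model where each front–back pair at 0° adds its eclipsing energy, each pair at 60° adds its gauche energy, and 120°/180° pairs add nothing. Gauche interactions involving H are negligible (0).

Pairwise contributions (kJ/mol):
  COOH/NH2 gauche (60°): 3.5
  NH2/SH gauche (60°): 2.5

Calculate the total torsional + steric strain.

This conformer (staggered): SH–NH2 gauche; 2.5 = 2.5 kJ/mol.

2.5 kJ/mol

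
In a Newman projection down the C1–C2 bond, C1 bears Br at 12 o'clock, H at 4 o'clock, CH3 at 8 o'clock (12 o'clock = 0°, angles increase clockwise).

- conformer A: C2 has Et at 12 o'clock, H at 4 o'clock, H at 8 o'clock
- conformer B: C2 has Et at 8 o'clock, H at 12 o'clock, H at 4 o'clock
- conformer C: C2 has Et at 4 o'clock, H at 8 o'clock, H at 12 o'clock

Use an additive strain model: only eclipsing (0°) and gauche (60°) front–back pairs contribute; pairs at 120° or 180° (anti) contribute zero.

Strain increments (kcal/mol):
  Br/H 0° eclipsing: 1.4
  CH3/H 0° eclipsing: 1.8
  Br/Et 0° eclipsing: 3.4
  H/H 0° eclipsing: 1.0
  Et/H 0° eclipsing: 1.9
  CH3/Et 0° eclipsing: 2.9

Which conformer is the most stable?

C

A is eclipsed. Br at 0° is eclipsed with Et at 0° (3.4); H at 120° is eclipsed with H at 120° (1.0); CH3 at 240° is eclipsed with H at 240° (1.8). Total 6.2 kcal/mol.
B is eclipsed. Br at 0° is eclipsed with H at 0° (1.4); H at 120° is eclipsed with H at 120° (1.0); CH3 at 240° is eclipsed with Et at 240° (2.9). Total 5.3 kcal/mol.
C is eclipsed. Br at 0° is eclipsed with H at 0° (1.4); H at 120° is eclipsed with Et at 120° (1.9); CH3 at 240° is eclipsed with H at 240° (1.8). Total 5.1 kcal/mol.
C has the lowest total (5.1 kcal/mol).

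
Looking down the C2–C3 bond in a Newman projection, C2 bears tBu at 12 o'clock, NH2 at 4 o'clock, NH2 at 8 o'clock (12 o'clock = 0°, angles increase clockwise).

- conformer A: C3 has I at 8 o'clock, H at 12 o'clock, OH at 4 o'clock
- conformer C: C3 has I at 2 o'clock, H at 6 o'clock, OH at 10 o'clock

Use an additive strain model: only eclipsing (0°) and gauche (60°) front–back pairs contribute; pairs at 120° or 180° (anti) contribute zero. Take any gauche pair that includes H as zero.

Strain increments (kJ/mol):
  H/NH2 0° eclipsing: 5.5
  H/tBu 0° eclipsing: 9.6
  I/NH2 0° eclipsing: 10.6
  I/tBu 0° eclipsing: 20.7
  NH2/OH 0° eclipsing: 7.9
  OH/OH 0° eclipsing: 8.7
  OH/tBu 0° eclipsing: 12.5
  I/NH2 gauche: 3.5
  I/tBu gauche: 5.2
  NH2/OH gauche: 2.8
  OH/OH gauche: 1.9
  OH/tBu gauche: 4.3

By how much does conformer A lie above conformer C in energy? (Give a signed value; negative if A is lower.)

+12.3 kJ/mol

A is eclipsed. tBu at 0° is eclipsed with H at 0° (9.6); NH2 at 120° is eclipsed with OH at 120° (7.9); NH2 at 240° is eclipsed with I at 240° (10.6). Total 28.1 kJ/mol.
C is staggered. tBu at 0° is gauche with I at 60° (5.2); tBu at 0° is gauche with OH at 300° (4.3); NH2 at 120° is gauche with I at 60° (3.5); NH2 at 240° is gauche with OH at 300° (2.8). Total 15.8 kJ/mol.
E(A) − E(C) = 28.1 − 15.8 = +12.3 kJ/mol.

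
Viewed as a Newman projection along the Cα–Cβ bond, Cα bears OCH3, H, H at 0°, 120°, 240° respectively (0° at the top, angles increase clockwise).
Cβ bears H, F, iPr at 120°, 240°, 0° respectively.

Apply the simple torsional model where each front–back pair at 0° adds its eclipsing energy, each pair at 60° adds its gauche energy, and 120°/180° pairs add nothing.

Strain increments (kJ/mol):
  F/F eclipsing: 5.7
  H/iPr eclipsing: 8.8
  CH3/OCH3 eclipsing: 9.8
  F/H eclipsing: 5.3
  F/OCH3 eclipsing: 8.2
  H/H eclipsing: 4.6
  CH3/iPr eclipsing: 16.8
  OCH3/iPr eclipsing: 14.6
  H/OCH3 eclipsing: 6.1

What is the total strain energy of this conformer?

This conformer (eclipsed): OCH3–iPr eclipsed, H–H eclipsed, H–F eclipsed; 14.6 + 4.6 + 5.3 = 24.5 kJ/mol.

24.5 kJ/mol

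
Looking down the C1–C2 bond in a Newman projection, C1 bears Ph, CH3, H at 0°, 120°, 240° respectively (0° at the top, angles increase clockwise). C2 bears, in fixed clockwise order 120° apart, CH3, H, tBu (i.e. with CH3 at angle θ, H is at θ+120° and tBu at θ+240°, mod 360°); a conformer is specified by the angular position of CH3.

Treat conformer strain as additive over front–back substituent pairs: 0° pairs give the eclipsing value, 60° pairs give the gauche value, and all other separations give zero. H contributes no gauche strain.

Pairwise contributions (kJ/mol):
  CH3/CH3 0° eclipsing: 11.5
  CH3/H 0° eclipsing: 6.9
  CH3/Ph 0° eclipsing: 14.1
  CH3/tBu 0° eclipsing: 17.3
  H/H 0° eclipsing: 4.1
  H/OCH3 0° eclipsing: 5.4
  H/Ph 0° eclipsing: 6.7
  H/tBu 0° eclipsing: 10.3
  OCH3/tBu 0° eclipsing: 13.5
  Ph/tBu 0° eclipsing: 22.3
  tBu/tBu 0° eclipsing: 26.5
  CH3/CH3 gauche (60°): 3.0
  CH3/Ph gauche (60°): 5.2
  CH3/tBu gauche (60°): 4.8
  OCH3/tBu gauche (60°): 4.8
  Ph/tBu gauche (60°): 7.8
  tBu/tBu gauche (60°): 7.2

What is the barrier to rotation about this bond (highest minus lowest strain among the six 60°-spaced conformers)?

CH3 at 0° (eclipsed): Ph(0°)/CH3(0°) eclipsed 14.1; CH3(120°)/H(120°) eclipsed 6.9; H(240°)/tBu(240°) eclipsed 10.3 → 31.3 kJ/mol.
CH3 at 60° (staggered): Ph(0°)/CH3(60°) gauche 5.2; Ph(0°)/tBu(300°) gauche 7.8; CH3(120°)/CH3(60°) gauche 3.0 → 16.0 kJ/mol.
CH3 at 120° (eclipsed): Ph(0°)/tBu(0°) eclipsed 22.3; CH3(120°)/CH3(120°) eclipsed 11.5; H(240°)/H(240°) eclipsed 4.1 → 37.9 kJ/mol.
CH3 at 180° (staggered): Ph(0°)/tBu(60°) gauche 7.8; CH3(120°)/CH3(180°) gauche 3.0; CH3(120°)/tBu(60°) gauche 4.8 → 15.6 kJ/mol.
CH3 at 240° (eclipsed): Ph(0°)/H(0°) eclipsed 6.7; CH3(120°)/tBu(120°) eclipsed 17.3; H(240°)/CH3(240°) eclipsed 6.9 → 30.9 kJ/mol.
CH3 at 300° (staggered): Ph(0°)/CH3(300°) gauche 5.2; CH3(120°)/tBu(180°) gauche 4.8 → 10.0 kJ/mol.
Max at 120° (37.9 kJ/mol), min at 300° (10.0 kJ/mol); barrier = 27.9 kJ/mol.

27.9 kJ/mol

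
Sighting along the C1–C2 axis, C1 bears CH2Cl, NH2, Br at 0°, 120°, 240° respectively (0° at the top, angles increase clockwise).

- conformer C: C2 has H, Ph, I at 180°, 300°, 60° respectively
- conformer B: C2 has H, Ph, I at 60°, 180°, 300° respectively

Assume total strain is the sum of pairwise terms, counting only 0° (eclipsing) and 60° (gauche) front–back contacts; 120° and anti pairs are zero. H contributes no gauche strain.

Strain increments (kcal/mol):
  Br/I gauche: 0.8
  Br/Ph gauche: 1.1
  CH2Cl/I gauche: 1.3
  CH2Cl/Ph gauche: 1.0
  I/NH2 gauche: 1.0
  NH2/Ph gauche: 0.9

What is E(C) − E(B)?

C (staggered): CH2Cl(0°)/Ph(300°) gauche 1.0; CH2Cl(0°)/I(60°) gauche 1.3; NH2(120°)/I(60°) gauche 1.0; Br(240°)/Ph(300°) gauche 1.1 → 4.4 kcal/mol.
B (staggered): CH2Cl(0°)/I(300°) gauche 1.3; NH2(120°)/Ph(180°) gauche 0.9; Br(240°)/Ph(180°) gauche 1.1; Br(240°)/I(300°) gauche 0.8 → 4.1 kcal/mol.
E(C) − E(B) = 4.4 − 4.1 = +0.3 kcal/mol.

+0.3 kcal/mol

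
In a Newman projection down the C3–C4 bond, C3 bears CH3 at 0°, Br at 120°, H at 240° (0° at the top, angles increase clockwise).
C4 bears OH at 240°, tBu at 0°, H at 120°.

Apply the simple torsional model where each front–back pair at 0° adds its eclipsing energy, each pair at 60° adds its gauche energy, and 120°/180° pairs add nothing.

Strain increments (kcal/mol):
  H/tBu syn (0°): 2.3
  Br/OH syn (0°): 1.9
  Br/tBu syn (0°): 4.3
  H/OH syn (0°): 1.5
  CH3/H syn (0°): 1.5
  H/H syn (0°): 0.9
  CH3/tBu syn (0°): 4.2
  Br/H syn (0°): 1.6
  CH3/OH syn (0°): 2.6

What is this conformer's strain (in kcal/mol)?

This conformer (eclipsed): CH3(0°)/tBu(0°) eclipsed 4.2; Br(120°)/H(120°) eclipsed 1.6; H(240°)/OH(240°) eclipsed 1.5 → 7.3 kcal/mol.

7.3 kcal/mol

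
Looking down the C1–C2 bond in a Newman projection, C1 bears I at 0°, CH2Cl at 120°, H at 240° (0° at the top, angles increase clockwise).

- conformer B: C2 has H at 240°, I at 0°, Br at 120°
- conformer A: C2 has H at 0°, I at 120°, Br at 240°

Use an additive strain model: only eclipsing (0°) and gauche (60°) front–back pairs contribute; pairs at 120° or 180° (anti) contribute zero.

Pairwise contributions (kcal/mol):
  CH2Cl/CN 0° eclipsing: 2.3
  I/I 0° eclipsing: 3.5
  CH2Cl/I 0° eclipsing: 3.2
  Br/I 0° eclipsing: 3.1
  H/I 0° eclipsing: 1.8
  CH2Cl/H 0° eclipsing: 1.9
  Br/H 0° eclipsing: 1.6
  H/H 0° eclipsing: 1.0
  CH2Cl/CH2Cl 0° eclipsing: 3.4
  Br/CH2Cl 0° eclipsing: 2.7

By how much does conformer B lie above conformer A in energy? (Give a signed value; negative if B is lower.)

+0.6 kcal/mol

B (eclipsed): I(0°)/I(0°) eclipsed 3.5; CH2Cl(120°)/Br(120°) eclipsed 2.7; H(240°)/H(240°) eclipsed 1.0 → 7.2 kcal/mol.
A (eclipsed): I(0°)/H(0°) eclipsed 1.8; CH2Cl(120°)/I(120°) eclipsed 3.2; H(240°)/Br(240°) eclipsed 1.6 → 6.6 kcal/mol.
E(B) − E(A) = 7.2 − 6.6 = +0.6 kcal/mol.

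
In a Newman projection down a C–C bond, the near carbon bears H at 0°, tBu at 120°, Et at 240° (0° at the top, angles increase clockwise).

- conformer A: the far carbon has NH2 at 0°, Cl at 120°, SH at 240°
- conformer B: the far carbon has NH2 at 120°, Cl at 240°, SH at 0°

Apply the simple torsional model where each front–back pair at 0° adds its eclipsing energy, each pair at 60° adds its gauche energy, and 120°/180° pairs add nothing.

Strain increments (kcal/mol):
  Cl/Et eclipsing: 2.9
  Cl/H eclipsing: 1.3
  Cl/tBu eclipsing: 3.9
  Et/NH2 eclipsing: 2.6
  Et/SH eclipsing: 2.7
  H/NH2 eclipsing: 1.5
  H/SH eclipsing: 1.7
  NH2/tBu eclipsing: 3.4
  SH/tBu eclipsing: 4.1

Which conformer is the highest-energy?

A (eclipsed): H(0°)/NH2(0°) eclipsed 1.5; tBu(120°)/Cl(120°) eclipsed 3.9; Et(240°)/SH(240°) eclipsed 2.7 → 8.1 kcal/mol.
B (eclipsed): H(0°)/SH(0°) eclipsed 1.7; tBu(120°)/NH2(120°) eclipsed 3.4; Et(240°)/Cl(240°) eclipsed 2.9 → 8.0 kcal/mol.
A has the highest total (8.1 kcal/mol).

A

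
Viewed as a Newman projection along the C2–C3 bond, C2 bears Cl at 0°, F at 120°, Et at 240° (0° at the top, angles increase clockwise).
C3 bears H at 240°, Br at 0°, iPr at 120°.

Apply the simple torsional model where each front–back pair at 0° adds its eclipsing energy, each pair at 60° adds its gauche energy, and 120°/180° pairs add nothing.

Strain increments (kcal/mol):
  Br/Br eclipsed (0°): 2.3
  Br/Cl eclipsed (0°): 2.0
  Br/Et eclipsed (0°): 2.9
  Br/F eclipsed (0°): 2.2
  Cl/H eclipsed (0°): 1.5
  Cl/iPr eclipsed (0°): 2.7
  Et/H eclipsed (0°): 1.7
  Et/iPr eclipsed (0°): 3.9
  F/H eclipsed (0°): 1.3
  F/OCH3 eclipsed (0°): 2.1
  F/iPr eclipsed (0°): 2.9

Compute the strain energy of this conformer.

6.6 kcal/mol

This conformer (eclipsed): Cl–Br eclipsed, F–iPr eclipsed, Et–H eclipsed; 2.0 + 2.9 + 1.7 = 6.6 kcal/mol.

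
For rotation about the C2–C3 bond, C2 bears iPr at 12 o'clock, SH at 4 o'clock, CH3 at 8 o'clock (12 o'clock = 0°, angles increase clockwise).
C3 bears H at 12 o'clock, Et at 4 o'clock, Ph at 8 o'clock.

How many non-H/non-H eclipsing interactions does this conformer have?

2

Non-H eclipsing pairs: SH(120°)/Et(120°); CH3(240°)/Ph(240°) — 2 interactions.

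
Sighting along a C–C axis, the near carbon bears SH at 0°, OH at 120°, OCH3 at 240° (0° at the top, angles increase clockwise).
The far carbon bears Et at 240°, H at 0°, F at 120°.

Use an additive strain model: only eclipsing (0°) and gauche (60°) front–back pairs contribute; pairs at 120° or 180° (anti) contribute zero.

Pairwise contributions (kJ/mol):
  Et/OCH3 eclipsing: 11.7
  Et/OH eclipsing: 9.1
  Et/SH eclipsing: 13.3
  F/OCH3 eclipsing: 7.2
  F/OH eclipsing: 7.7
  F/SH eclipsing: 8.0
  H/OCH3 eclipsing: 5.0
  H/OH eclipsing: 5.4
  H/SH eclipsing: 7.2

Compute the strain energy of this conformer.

This conformer is eclipsed. SH at 0° is eclipsed with H at 0° (7.2); OH at 120° is eclipsed with F at 120° (7.7); OCH3 at 240° is eclipsed with Et at 240° (11.7). Total 26.6 kJ/mol.

26.6 kJ/mol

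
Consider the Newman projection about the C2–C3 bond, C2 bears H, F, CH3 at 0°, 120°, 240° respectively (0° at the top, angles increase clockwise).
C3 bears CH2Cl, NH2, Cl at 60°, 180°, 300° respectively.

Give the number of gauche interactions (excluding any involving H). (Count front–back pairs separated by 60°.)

Non-H gauche pairs: F(120°)/CH2Cl(60°); F(120°)/NH2(180°); CH3(240°)/NH2(180°); CH3(240°)/Cl(300°) — 4 interactions.

4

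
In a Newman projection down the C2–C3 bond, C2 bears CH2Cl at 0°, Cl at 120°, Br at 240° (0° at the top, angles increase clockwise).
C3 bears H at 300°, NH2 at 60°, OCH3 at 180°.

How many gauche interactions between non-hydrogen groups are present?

Non-H gauche pairs: CH2Cl(0°)/NH2(60°); Cl(120°)/NH2(60°); Cl(120°)/OCH3(180°); Br(240°)/OCH3(180°) — 4 interactions.

4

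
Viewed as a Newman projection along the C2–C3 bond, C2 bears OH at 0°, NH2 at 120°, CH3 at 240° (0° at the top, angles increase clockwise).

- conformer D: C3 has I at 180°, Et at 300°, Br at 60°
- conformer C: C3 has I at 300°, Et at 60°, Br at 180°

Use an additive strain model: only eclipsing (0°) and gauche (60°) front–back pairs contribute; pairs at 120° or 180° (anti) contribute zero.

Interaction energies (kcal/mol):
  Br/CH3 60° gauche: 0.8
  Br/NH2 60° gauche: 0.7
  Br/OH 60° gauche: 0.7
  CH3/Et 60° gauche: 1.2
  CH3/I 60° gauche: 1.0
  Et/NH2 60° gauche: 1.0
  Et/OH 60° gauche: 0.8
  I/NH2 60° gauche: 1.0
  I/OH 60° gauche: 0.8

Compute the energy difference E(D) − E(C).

+0.3 kcal/mol

D (staggered): OH–Et gauche, OH–Br gauche, NH2–I gauche, NH2–Br gauche, CH3–I gauche, CH3–Et gauche; 0.8 + 0.7 + 1.0 + 0.7 + 1.0 + 1.2 = 5.4 kcal/mol.
C (staggered): OH–I gauche, OH–Et gauche, NH2–Et gauche, NH2–Br gauche, CH3–I gauche, CH3–Br gauche; 0.8 + 0.8 + 1.0 + 0.7 + 1.0 + 0.8 = 5.1 kcal/mol.
E(D) − E(C) = 5.4 − 5.1 = +0.3 kcal/mol.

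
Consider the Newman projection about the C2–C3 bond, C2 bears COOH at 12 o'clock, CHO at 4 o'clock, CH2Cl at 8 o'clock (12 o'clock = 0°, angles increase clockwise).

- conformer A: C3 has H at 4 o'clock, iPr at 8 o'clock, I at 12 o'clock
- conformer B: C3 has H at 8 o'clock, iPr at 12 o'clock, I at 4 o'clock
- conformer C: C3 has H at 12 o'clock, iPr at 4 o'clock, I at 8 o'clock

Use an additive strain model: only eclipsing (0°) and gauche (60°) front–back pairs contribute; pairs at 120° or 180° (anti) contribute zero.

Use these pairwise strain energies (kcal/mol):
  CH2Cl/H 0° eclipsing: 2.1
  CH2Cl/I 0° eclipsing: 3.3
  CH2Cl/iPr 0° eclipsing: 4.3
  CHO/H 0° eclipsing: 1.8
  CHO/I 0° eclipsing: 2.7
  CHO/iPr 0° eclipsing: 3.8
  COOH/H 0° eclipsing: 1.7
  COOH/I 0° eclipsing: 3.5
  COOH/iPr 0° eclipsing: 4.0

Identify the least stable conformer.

A

A (eclipsed): COOH(0°)/I(0°) eclipsed 3.5; CHO(120°)/H(120°) eclipsed 1.8; CH2Cl(240°)/iPr(240°) eclipsed 4.3 → 9.6 kcal/mol.
B (eclipsed): COOH(0°)/iPr(0°) eclipsed 4.0; CHO(120°)/I(120°) eclipsed 2.7; CH2Cl(240°)/H(240°) eclipsed 2.1 → 8.8 kcal/mol.
C (eclipsed): COOH(0°)/H(0°) eclipsed 1.7; CHO(120°)/iPr(120°) eclipsed 3.8; CH2Cl(240°)/I(240°) eclipsed 3.3 → 8.8 kcal/mol.
A has the highest total (9.6 kcal/mol).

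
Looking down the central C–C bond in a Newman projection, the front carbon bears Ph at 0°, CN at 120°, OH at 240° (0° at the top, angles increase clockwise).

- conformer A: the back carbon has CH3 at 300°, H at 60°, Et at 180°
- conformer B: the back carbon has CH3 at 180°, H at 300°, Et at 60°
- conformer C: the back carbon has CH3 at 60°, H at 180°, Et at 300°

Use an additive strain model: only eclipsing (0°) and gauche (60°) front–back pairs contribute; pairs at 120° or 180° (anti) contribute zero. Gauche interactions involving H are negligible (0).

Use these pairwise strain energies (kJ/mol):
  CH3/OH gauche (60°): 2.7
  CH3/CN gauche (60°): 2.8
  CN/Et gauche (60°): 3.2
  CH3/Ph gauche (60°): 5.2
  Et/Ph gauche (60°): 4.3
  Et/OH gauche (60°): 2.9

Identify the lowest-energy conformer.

B

A (staggered): Ph(0°)/CH3(300°) gauche 5.2; CN(120°)/Et(180°) gauche 3.2; OH(240°)/CH3(300°) gauche 2.7; OH(240°)/Et(180°) gauche 2.9 → 14.0 kJ/mol.
B (staggered): Ph(0°)/Et(60°) gauche 4.3; CN(120°)/CH3(180°) gauche 2.8; CN(120°)/Et(60°) gauche 3.2; OH(240°)/CH3(180°) gauche 2.7 → 13.0 kJ/mol.
C (staggered): Ph(0°)/CH3(60°) gauche 5.2; Ph(0°)/Et(300°) gauche 4.3; CN(120°)/CH3(60°) gauche 2.8; OH(240°)/Et(300°) gauche 2.9 → 15.2 kJ/mol.
B has the lowest total (13.0 kJ/mol).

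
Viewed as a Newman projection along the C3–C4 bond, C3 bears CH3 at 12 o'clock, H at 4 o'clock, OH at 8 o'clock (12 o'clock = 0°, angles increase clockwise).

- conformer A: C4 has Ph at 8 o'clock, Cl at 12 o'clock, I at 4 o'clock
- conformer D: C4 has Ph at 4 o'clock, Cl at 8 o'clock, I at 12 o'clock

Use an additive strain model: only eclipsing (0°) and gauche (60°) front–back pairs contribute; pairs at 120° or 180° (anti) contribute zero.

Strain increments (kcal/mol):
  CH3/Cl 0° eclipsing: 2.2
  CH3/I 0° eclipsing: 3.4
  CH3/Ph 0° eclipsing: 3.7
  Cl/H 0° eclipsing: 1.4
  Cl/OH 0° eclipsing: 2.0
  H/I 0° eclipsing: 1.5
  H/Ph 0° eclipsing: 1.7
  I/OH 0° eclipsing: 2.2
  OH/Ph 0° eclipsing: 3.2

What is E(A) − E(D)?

-0.2 kcal/mol

A (eclipsed): CH3–Cl eclipsed, H–I eclipsed, OH–Ph eclipsed; 2.2 + 1.5 + 3.2 = 6.9 kcal/mol.
D (eclipsed): CH3–I eclipsed, H–Ph eclipsed, OH–Cl eclipsed; 3.4 + 1.7 + 2.0 = 7.1 kcal/mol.
E(A) − E(D) = 6.9 − 7.1 = -0.2 kcal/mol.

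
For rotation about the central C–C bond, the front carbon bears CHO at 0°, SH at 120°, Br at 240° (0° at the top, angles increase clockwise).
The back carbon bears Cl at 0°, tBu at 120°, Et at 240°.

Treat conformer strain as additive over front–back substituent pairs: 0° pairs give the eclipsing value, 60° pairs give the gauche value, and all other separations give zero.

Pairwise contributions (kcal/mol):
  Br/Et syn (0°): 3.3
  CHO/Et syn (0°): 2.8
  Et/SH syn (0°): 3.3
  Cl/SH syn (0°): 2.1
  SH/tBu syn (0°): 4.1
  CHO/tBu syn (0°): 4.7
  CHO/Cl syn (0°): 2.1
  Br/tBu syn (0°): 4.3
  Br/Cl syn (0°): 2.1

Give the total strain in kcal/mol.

9.5 kcal/mol

This conformer (eclipsed): CHO(0°)/Cl(0°) eclipsed 2.1; SH(120°)/tBu(120°) eclipsed 4.1; Br(240°)/Et(240°) eclipsed 3.3 → 9.5 kcal/mol.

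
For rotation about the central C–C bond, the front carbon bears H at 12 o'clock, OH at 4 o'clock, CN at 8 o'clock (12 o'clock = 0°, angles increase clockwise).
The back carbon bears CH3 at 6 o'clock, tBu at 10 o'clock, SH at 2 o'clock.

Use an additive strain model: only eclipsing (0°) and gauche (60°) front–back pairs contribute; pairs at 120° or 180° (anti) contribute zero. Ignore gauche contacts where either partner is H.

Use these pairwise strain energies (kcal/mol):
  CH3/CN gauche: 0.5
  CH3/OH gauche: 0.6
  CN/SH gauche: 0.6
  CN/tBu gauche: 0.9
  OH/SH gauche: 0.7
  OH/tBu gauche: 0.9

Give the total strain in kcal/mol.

2.7 kcal/mol

This conformer (staggered): OH–CH3 gauche, OH–SH gauche, CN–CH3 gauche, CN–tBu gauche; 0.6 + 0.7 + 0.5 + 0.9 = 2.7 kcal/mol.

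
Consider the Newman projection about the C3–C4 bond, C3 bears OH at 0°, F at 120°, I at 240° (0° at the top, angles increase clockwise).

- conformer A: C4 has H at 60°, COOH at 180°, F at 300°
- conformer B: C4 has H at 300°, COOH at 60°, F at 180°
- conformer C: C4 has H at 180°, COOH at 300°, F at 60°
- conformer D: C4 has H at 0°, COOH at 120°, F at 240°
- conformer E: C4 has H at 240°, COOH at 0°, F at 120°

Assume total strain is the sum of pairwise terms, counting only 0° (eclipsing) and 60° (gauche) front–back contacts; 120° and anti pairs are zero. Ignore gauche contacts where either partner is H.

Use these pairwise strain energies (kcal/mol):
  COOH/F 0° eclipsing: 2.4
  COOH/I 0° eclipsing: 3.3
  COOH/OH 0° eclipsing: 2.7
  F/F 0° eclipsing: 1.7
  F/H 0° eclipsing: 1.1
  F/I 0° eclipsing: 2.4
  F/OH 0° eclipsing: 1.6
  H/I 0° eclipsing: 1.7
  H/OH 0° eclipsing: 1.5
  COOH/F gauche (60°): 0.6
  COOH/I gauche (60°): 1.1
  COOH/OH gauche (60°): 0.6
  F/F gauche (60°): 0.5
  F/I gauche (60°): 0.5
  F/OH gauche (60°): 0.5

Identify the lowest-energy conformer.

A (staggered): OH(0°)/F(300°) gauche 0.5; F(120°)/COOH(180°) gauche 0.6; I(240°)/COOH(180°) gauche 1.1; I(240°)/F(300°) gauche 0.5 → 2.7 kcal/mol.
B (staggered): OH(0°)/COOH(60°) gauche 0.6; F(120°)/COOH(60°) gauche 0.6; F(120°)/F(180°) gauche 0.5; I(240°)/F(180°) gauche 0.5 → 2.2 kcal/mol.
C (staggered): OH(0°)/COOH(300°) gauche 0.6; OH(0°)/F(60°) gauche 0.5; F(120°)/F(60°) gauche 0.5; I(240°)/COOH(300°) gauche 1.1 → 2.7 kcal/mol.
D (eclipsed): OH(0°)/H(0°) eclipsed 1.5; F(120°)/COOH(120°) eclipsed 2.4; I(240°)/F(240°) eclipsed 2.4 → 6.3 kcal/mol.
E (eclipsed): OH(0°)/COOH(0°) eclipsed 2.7; F(120°)/F(120°) eclipsed 1.7; I(240°)/H(240°) eclipsed 1.7 → 6.1 kcal/mol.
B has the lowest total (2.2 kcal/mol).

B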